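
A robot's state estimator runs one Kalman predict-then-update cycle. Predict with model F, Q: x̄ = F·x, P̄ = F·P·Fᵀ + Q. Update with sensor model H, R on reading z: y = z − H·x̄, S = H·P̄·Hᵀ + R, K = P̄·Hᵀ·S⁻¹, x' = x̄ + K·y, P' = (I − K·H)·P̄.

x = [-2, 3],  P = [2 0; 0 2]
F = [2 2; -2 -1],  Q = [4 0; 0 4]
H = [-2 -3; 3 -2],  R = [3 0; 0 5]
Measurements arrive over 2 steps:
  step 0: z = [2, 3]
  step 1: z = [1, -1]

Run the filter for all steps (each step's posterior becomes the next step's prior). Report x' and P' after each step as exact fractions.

step 0: x̄ = F·x = [2, 1]
step 0: P̄ = F·P·Fᵀ + Q = [20 -12; -12 14]
step 0: y = z − H·x̄ = [9, -1]
step 0: S = H·P̄·Hᵀ + R = [65 24; 24 385]
step 0: K = P̄·Hᵀ·S⁻¹ = [-3556/24449 5556/24449; -5394/24449 -3728/24449]
step 0: x' = x̄ + K·y = [11338/24449, -20369/24449]
step 0: P' = (I − K·H)·P̄ = [8052/24449 -1812/24449; -1812/24449 6602/24449]
step 1: x̄ = F·x = [-18062/24449, -2307/24449]
step 1: P̄ = F·P·Fᵀ + Q = [141916/24449 -34540/24449; -34540/24449 129358/24449]
step 1: y = z − H·x̄ = [-18596/24449, 25123/24449]
step 1: S = H·P̄·Hᵀ + R = [1390753/24449 97352/24449; 97352/24449 2331401/24449]
step 1: K = P̄·Hᵀ·S⁻¹ = [-19154932/132231401 28865292/132231401; -28975778/132231401 -19340880/132231401]
step 1: x' = x̄ + K·y = [-53457226/132231401, -10312291/132231401]
step 1: P' = (I − K·H)·P̄ = [42146844/132231401 -8942964/132231401; -8942964/132231401 34937754/132231401]

step 0: x' = [11338/24449, -20369/24449], P' = [8052/24449 -1812/24449; -1812/24449 6602/24449]
step 1: x' = [-53457226/132231401, -10312291/132231401], P' = [42146844/132231401 -8942964/132231401; -8942964/132231401 34937754/132231401]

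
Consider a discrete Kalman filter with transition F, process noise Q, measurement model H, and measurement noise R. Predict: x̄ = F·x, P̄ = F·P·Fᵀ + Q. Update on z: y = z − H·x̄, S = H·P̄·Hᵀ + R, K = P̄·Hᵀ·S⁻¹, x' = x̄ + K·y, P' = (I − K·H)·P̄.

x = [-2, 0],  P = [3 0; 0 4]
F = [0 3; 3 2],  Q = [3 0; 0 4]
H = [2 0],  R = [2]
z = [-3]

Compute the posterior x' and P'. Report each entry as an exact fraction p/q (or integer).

x' = [-117/79, -546/79]
P' = [39/79 24/79; 24/79 2561/79]

x̄ = F·x = [0, -6]
P̄ = F·P·Fᵀ + Q = [39 24; 24 47]
y = z − H·x̄ = [-3]
S = H·P̄·Hᵀ + R = [158]
K = P̄·Hᵀ·S⁻¹ = [39/79; 24/79]
x' = x̄ + K·y = [-117/79, -546/79]
P' = (I − K·H)·P̄ = [39/79 24/79; 24/79 2561/79]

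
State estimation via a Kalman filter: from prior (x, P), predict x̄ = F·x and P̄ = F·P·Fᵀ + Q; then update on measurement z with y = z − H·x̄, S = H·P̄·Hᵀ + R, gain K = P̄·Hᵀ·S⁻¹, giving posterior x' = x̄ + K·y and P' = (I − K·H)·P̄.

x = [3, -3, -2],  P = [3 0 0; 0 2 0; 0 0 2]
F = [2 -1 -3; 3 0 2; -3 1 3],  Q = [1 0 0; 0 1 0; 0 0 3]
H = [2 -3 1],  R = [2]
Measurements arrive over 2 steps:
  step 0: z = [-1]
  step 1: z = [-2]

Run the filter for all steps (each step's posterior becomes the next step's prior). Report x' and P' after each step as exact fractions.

step 0: x' = [2815/187, 824/187, -3347/187], P' = [6121/187 1677/187 -7201/187; 1677/187 1143/374 -3501/374; -7201/187 -3501/374 18339/374]
step 1: x' = [1997953/48395, 1074727/96790, -989381/19358], P' = [20932961/48395 5323682/48395 -5159688/9679; 5323682/48395 2764833/96790 -2601807/19358; -5159688/9679 -2601807/19358 12789465/19358]

step 0: x̄ = F·x = [15, 5, -18]
step 0: P̄ = F·P·Fᵀ + Q = [33 6 -38; 6 36 -15; -38 -15 50]
step 0: y = z − H·x̄ = [2]
step 0: S = H·P̄·Hᵀ + R = [374]
step 0: K = P̄·Hᵀ·S⁻¹ = [5/187; -111/374; 19/374]
step 0: x' = x̄ + K·y = [2815/187, 824/187, -3347/187]
step 0: P' = (I − K·H)·P̄ = [6121/187 1677/187 -7201/187; 1677/187 1143/374 -3501/374; -7201/187 -3501/374 18339/374]
step 1: x̄ = F·x = [14847/187, 103/11, -17662/187]
step 1: P̄ = F·P·Fᵀ + Q = [176969/187 952/11 -208950/187; 952/11 326/11 -1185/11; -208950/187 -1185/11 247800/187]
step 1: y = z − H·x̄ = [-7153/187]
step 1: S = H·P̄·Hᵀ + R = [96790/187]
step 1: K = P̄·Hᵀ·S⁻¹ = [48218/48395; -4403/96790; -21933/19358]
step 1: x' = x̄ + K·y = [1997953/48395, 1074727/96790, -989381/19358]
step 1: P' = (I − K·H)·P̄ = [20932961/48395 5323682/48395 -5159688/9679; 5323682/48395 2764833/96790 -2601807/19358; -5159688/9679 -2601807/19358 12789465/19358]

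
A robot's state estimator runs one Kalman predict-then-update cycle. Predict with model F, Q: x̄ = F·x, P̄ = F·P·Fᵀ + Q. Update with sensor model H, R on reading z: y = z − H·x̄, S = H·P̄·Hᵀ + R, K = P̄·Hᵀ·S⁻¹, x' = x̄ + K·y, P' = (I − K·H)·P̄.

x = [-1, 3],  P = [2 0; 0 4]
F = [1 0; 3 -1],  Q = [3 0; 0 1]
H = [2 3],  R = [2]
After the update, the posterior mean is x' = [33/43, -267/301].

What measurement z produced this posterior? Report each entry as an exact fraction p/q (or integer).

z = [-1]

x̄ = F·x = [-1, -6]
P̄ = F·P·Fᵀ + Q = [5 6; 6 23]
S = H·P̄·Hᵀ + R = [301]
K = P̄·Hᵀ·S⁻¹ = [4/43; 81/301]
x' − x̄ = [76/43, 1539/301] = K·y
y = (KᵀK)⁻¹·Kᵀ·(x' − x̄) = [19]
z = y + H·x̄ = [19] + [-20] = [-1]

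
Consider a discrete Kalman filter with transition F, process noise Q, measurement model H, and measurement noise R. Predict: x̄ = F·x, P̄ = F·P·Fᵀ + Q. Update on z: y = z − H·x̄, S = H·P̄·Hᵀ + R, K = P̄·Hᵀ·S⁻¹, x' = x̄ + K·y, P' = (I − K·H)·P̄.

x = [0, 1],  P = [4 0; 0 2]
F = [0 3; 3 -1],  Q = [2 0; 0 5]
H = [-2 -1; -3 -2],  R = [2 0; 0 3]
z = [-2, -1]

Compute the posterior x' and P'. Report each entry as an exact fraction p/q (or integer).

x̄ = F·x = [3, -1]
P̄ = F·P·Fᵀ + Q = [20 -6; -6 43]
y = z − H·x̄ = [3, 6]
S = H·P̄·Hᵀ + R = [101 164; 164 283]
K = P̄·Hᵀ·S⁻¹ = [-250/241 104/241; 2379/1687 -1784/1687]
x' = x̄ + K·y = [597/241, -5254/1687]
P' = (I − K·H)·P̄ = [1312/241 -2124/241; -2124/241 24978/1687]

x' = [597/241, -5254/1687]
P' = [1312/241 -2124/241; -2124/241 24978/1687]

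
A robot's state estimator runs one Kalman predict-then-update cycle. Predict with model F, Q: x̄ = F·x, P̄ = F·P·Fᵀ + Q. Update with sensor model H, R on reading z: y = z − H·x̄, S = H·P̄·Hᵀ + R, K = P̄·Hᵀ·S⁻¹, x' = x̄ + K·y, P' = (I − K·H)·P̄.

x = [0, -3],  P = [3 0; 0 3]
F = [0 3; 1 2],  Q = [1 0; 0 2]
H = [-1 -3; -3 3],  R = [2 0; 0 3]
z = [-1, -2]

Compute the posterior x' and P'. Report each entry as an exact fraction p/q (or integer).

x' = [4883/7641, 164/2547]
P' = [2336/7641 164/2547; 164/2547 122/849]

x̄ = F·x = [-9, -6]
P̄ = F·P·Fᵀ + Q = [28 18; 18 17]
y = z − H·x̄ = [-28, -11]
S = H·P̄·Hᵀ + R = [291 39; 39 84]
K = P̄·Hᵀ·S⁻¹ = [-1906/7641 -1844/7641; -631/2547 202/2547]
x' = x̄ + K·y = [4883/7641, 164/2547]
P' = (I − K·H)·P̄ = [2336/7641 164/2547; 164/2547 122/849]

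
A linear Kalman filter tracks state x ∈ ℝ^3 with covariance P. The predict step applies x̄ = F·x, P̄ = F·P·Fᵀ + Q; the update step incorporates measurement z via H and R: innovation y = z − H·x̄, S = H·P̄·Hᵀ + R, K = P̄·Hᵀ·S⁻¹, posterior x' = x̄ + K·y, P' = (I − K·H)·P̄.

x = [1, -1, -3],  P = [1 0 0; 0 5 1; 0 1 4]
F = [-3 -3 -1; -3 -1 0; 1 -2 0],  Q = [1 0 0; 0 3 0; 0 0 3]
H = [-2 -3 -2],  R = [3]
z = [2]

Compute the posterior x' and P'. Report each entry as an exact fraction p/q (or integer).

x' = [160/141, -397/141, 296/141]
P' = [4151/1128 -2045/1128 -689/1128; -2045/1128 5951/1128 -6709/1128; -689/1128 -6709/1128 10943/1128]

x̄ = F·x = [3, -2, 3]
P̄ = F·P·Fᵀ + Q = [65 25 29; 25 17 7; 29 7 24]
y = z − H·x̄ = [8]
S = H·P̄·Hᵀ + R = [1128]
K = P̄·Hᵀ·S⁻¹ = [-263/1128; -115/1128; -127/1128]
x' = x̄ + K·y = [160/141, -397/141, 296/141]
P' = (I − K·H)·P̄ = [4151/1128 -2045/1128 -689/1128; -2045/1128 5951/1128 -6709/1128; -689/1128 -6709/1128 10943/1128]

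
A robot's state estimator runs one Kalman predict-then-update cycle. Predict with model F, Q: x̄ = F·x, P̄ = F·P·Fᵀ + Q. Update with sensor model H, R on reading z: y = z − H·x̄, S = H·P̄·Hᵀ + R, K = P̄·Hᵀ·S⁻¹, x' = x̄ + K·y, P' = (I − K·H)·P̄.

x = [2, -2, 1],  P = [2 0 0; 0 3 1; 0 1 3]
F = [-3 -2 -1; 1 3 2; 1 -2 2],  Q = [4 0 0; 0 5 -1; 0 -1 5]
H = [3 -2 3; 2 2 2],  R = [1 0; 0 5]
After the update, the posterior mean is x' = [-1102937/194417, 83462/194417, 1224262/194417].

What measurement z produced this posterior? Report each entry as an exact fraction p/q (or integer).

x̄ = F·x = [-3, -2, 8]
P̄ = F·P·Fᵀ + Q = [41 -37 -2; -37 58 -3; -2 -3 23]
S = H·P̄·Hᵀ + R = [1253 48; 48 157]
K = P̄·Hᵀ·S⁻¹ = [29795/194417 -4156/194417; -38780/194417 56436/194417; 9105/194417 41796/194417]
x' − x̄ = [-519686/194417, 472296/194417, -331074/194417] = K·y
y = (KᵀK)⁻¹·Kᵀ·(x' − x̄) = [-18, -4]
z = y + H·x̄ = [-18, -4] + [19, 6] = [1, 2]

z = [1, 2]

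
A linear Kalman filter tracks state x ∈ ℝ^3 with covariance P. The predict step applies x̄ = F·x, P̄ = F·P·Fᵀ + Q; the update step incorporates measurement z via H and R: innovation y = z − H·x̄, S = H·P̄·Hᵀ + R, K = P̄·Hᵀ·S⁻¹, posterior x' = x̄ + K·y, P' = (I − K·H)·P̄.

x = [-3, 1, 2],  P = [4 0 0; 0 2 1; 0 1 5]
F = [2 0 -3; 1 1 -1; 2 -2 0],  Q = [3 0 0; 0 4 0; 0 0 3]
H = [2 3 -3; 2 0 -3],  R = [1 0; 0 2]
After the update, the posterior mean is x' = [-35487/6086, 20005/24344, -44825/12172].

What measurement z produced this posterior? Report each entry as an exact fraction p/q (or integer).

z = [2, -1]

x̄ = F·x = [-12, -4, -8]
P̄ = F·P·Fᵀ + Q = [64 20 22; 20 13 6; 22 6 27]
S = H·P̄·Hᵀ + R = [485 301; 301 237]
K = P̄·Hᵀ·S⁻¹ = [2563/6086 -1663/6086; 7835/24344 -7691/24344; 3317/12172 -6113/12172]
x' − x̄ = [37545/6086, 117381/24344, 52551/12172] = K·y
y = (KᵀK)⁻¹·Kᵀ·(x' − x̄) = [14, -1]
z = y + H·x̄ = [14, -1] + [-12, 0] = [2, -1]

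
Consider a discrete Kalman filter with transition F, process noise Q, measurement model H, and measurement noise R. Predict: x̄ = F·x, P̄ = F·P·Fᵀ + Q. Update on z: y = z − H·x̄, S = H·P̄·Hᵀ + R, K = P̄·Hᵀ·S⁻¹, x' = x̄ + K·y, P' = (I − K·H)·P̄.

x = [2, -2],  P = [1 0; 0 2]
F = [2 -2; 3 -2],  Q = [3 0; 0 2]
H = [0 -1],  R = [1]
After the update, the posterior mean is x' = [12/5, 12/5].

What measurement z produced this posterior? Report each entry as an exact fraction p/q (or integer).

x̄ = F·x = [8, 10]
P̄ = F·P·Fᵀ + Q = [15 14; 14 19]
S = H·P̄·Hᵀ + R = [20]
K = P̄·Hᵀ·S⁻¹ = [-7/10; -19/20]
x' − x̄ = [-28/5, -38/5] = K·y
y = (KᵀK)⁻¹·Kᵀ·(x' − x̄) = [8]
z = y + H·x̄ = [8] + [-10] = [-2]

z = [-2]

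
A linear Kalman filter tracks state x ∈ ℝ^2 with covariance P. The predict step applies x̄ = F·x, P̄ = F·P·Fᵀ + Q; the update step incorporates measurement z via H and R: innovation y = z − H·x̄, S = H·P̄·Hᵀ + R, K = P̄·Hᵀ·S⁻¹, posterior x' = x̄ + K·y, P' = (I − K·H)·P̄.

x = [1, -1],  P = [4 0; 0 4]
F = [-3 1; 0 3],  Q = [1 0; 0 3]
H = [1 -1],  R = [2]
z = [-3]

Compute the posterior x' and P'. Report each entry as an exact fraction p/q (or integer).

x' = [-5, -60/29]
P' = [53/2 51/2; 51/2 1533/58]

x̄ = F·x = [-4, -3]
P̄ = F·P·Fᵀ + Q = [41 12; 12 39]
y = z − H·x̄ = [-2]
S = H·P̄·Hᵀ + R = [58]
K = P̄·Hᵀ·S⁻¹ = [1/2; -27/58]
x' = x̄ + K·y = [-5, -60/29]
P' = (I − K·H)·P̄ = [53/2 51/2; 51/2 1533/58]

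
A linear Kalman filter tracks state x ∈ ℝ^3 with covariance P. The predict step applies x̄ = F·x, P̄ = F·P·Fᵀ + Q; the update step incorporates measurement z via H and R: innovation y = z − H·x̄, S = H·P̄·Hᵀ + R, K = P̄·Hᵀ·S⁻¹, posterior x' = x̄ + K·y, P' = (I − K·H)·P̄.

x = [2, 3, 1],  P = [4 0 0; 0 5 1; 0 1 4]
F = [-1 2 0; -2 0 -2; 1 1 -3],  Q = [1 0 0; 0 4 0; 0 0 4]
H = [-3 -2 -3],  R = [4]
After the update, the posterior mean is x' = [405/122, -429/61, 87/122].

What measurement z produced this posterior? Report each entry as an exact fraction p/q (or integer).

x̄ = F·x = [4, -6, 2]
P̄ = F·P·Fᵀ + Q = [25 4 0; 4 36 14; 0 14 43]
S = H·P̄·Hᵀ + R = [976]
K = P̄·Hᵀ·S⁻¹ = [-83/976; -63/488; -157/976]
x' − x̄ = [-83/122, -63/61, -157/122] = K·y
y = (KᵀK)⁻¹·Kᵀ·(x' − x̄) = [8]
z = y + H·x̄ = [8] + [-6] = [2]

z = [2]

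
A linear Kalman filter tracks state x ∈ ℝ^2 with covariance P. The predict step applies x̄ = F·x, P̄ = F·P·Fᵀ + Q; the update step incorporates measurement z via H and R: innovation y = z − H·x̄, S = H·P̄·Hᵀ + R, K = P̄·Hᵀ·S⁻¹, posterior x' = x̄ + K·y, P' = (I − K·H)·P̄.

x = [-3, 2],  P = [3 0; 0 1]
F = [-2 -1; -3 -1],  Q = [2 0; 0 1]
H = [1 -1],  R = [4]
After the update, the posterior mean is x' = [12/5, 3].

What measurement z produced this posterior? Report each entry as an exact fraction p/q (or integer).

z = [1]

x̄ = F·x = [4, 7]
P̄ = F·P·Fᵀ + Q = [15 19; 19 29]
S = H·P̄·Hᵀ + R = [10]
K = P̄·Hᵀ·S⁻¹ = [-2/5; -1]
x' − x̄ = [-8/5, -4] = K·y
y = (KᵀK)⁻¹·Kᵀ·(x' − x̄) = [4]
z = y + H·x̄ = [4] + [-3] = [1]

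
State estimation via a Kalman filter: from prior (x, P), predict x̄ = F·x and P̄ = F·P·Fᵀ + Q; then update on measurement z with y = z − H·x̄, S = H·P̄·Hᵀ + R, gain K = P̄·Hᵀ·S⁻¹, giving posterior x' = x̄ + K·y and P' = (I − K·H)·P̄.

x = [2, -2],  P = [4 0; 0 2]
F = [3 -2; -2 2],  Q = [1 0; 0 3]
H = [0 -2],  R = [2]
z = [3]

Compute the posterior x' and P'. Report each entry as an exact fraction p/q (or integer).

x' = [134/55, -89/55]
P' = [427/55 -32/55; -32/55 27/55]

x̄ = F·x = [10, -8]
P̄ = F·P·Fᵀ + Q = [45 -32; -32 27]
y = z − H·x̄ = [-13]
S = H·P̄·Hᵀ + R = [110]
K = P̄·Hᵀ·S⁻¹ = [32/55; -27/55]
x' = x̄ + K·y = [134/55, -89/55]
P' = (I − K·H)·P̄ = [427/55 -32/55; -32/55 27/55]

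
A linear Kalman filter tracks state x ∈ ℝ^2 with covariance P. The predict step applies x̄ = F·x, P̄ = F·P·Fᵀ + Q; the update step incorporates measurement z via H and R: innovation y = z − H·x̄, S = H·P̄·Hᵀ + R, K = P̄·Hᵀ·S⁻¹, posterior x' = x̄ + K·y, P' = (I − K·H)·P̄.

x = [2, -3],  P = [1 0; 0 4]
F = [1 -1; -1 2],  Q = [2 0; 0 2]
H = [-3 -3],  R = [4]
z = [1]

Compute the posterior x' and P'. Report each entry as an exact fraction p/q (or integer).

x̄ = F·x = [5, -8]
P̄ = F·P·Fᵀ + Q = [7 -9; -9 19]
y = z − H·x̄ = [-8]
S = H·P̄·Hᵀ + R = [76]
K = P̄·Hᵀ·S⁻¹ = [3/38; -15/38]
x' = x̄ + K·y = [83/19, -92/19]
P' = (I − K·H)·P̄ = [124/19 -126/19; -126/19 136/19]

x' = [83/19, -92/19]
P' = [124/19 -126/19; -126/19 136/19]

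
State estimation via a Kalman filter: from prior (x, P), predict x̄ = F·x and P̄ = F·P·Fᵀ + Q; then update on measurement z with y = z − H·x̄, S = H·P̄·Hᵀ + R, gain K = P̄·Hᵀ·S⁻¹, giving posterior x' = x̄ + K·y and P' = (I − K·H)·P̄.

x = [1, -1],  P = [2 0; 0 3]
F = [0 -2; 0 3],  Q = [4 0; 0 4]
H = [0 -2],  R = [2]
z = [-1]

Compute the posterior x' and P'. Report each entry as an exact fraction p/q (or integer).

x' = [0, 4/9]
P' = [40/7 -2/7; -2/7 31/63]

x̄ = F·x = [2, -3]
P̄ = F·P·Fᵀ + Q = [16 -18; -18 31]
y = z − H·x̄ = [-7]
S = H·P̄·Hᵀ + R = [126]
K = P̄·Hᵀ·S⁻¹ = [2/7; -31/63]
x' = x̄ + K·y = [0, 4/9]
P' = (I − K·H)·P̄ = [40/7 -2/7; -2/7 31/63]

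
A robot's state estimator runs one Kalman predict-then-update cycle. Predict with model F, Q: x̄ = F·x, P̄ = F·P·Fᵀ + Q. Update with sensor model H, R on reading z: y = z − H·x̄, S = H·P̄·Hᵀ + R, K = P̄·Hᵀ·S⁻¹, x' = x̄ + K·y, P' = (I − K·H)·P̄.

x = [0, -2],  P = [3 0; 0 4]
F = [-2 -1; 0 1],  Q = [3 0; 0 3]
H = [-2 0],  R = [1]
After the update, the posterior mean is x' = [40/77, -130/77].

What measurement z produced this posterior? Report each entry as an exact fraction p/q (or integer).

x̄ = F·x = [2, -2]
P̄ = F·P·Fᵀ + Q = [19 -4; -4 7]
S = H·P̄·Hᵀ + R = [77]
K = P̄·Hᵀ·S⁻¹ = [-38/77; 8/77]
x' − x̄ = [-114/77, 24/77] = K·y
y = (KᵀK)⁻¹·Kᵀ·(x' − x̄) = [3]
z = y + H·x̄ = [3] + [-4] = [-1]

z = [-1]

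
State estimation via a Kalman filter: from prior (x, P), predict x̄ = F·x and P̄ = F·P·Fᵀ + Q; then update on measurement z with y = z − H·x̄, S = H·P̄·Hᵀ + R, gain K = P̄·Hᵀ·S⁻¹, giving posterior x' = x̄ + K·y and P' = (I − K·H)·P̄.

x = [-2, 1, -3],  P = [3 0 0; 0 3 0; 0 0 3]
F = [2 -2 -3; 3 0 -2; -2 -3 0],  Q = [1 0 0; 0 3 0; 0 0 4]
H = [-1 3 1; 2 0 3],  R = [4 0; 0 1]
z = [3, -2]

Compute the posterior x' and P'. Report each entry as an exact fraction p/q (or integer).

x' = [289691/88859, 263808/88859, -251728/88859]
P' = [1058576/88859 630036/88859 -701492/88859; 630036/88859 412698/88859 -420930/88859; -701492/88859 -420930/88859 474702/88859]

x̄ = F·x = [3, 0, 1]
P̄ = F·P·Fᵀ + Q = [52 36 6; 36 42 -18; 6 -18 43]
y = z − H·x̄ = [5, -11]
S = H·P̄·Hᵀ + R = [141 73; 73 668]
K = P̄·Hᵀ·S⁻¹ = [32510/88859 12676/88859; 46782/88859 -2718/88859; -21649/88859 21122/88859]
x' = x̄ + K·y = [289691/88859, 263808/88859, -251728/88859]
P' = (I − K·H)·P̄ = [1058576/88859 630036/88859 -701492/88859; 630036/88859 412698/88859 -420930/88859; -701492/88859 -420930/88859 474702/88859]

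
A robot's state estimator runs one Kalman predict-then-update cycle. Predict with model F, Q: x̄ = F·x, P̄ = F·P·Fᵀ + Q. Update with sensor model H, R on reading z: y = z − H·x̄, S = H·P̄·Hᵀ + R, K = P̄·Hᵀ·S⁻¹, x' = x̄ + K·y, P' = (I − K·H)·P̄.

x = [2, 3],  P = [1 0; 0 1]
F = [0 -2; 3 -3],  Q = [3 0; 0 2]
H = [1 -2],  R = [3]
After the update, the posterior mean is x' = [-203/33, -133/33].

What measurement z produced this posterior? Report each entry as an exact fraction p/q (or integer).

x̄ = F·x = [-6, -3]
P̄ = F·P·Fᵀ + Q = [7 6; 6 20]
S = H·P̄·Hᵀ + R = [66]
K = P̄·Hᵀ·S⁻¹ = [-5/66; -17/33]
x' − x̄ = [-5/33, -34/33] = K·y
y = (KᵀK)⁻¹·Kᵀ·(x' − x̄) = [2]
z = y + H·x̄ = [2] + [0] = [2]

z = [2]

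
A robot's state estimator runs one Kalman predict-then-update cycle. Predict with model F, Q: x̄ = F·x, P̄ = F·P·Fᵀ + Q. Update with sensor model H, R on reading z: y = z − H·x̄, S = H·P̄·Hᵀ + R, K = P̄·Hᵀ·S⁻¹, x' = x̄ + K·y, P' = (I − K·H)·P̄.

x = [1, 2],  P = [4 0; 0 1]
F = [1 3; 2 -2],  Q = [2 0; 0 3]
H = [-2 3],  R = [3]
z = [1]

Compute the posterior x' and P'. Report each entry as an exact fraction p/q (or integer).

x̄ = F·x = [7, -2]
P̄ = F·P·Fᵀ + Q = [15 2; 2 23]
y = z − H·x̄ = [21]
S = H·P̄·Hᵀ + R = [246]
K = P̄·Hᵀ·S⁻¹ = [-4/41; 65/246]
x' = x̄ + K·y = [203/41, 291/82]
P' = (I − K·H)·P̄ = [519/41 342/41; 342/41 1433/246]

x' = [203/41, 291/82]
P' = [519/41 342/41; 342/41 1433/246]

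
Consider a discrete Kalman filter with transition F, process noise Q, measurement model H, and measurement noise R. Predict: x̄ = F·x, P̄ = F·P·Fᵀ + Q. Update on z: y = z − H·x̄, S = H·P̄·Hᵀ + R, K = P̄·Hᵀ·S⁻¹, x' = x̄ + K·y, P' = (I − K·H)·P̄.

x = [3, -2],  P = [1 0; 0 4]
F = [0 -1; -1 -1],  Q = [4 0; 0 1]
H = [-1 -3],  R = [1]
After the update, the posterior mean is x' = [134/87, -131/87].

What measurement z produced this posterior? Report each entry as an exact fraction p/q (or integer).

z = [3]

x̄ = F·x = [2, -1]
P̄ = F·P·Fᵀ + Q = [8 4; 4 6]
S = H·P̄·Hᵀ + R = [87]
K = P̄·Hᵀ·S⁻¹ = [-20/87; -22/87]
x' − x̄ = [-40/87, -44/87] = K·y
y = (KᵀK)⁻¹·Kᵀ·(x' − x̄) = [2]
z = y + H·x̄ = [2] + [1] = [3]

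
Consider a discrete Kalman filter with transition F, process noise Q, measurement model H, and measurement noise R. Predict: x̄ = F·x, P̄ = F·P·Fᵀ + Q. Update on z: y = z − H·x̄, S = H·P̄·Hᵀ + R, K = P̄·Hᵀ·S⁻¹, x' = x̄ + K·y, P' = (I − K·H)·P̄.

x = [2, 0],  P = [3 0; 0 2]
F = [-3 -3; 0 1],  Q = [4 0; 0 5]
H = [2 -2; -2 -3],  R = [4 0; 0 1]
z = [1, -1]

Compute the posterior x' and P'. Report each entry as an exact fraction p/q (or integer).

x' = [3699/7931, 65/15862]
P' = [3119/7931 -1541/7931; -1541/7931 1542/7931]

x̄ = F·x = [-6, 0]
P̄ = F·P·Fᵀ + Q = [49 -6; -6 7]
y = z − H·x̄ = [13, -13]
S = H·P̄·Hᵀ + R = [276 -142; -142 188]
K = P̄·Hᵀ·S⁻¹ = [2330/7931 -1615/7931; -3083/15862 -1544/7931]
x' = x̄ + K·y = [3699/7931, 65/15862]
P' = (I − K·H)·P̄ = [3119/7931 -1541/7931; -1541/7931 1542/7931]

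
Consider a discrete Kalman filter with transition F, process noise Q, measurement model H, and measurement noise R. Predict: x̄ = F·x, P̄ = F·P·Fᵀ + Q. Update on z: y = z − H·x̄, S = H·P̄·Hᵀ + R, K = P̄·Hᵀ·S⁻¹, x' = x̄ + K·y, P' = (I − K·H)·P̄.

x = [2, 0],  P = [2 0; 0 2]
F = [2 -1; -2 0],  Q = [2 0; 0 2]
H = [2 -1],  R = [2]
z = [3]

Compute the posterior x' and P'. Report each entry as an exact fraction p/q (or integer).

x' = [20/23, -67/46]
P' = [20/23 24/23; 24/23 61/23]

x̄ = F·x = [4, -4]
P̄ = F·P·Fᵀ + Q = [12 -8; -8 10]
y = z − H·x̄ = [-9]
S = H·P̄·Hᵀ + R = [92]
K = P̄·Hᵀ·S⁻¹ = [8/23; -13/46]
x' = x̄ + K·y = [20/23, -67/46]
P' = (I − K·H)·P̄ = [20/23 24/23; 24/23 61/23]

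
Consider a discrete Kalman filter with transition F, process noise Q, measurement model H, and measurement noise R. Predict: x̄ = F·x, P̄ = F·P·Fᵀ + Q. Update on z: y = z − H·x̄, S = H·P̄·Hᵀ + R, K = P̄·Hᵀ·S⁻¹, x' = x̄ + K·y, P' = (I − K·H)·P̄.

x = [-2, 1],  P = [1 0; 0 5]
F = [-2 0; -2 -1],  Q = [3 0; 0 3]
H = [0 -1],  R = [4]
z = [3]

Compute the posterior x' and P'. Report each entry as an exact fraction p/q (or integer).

x' = [5/2, -3/2]
P' = [6 1; 1 3]

x̄ = F·x = [4, 3]
P̄ = F·P·Fᵀ + Q = [7 4; 4 12]
y = z − H·x̄ = [6]
S = H·P̄·Hᵀ + R = [16]
K = P̄·Hᵀ·S⁻¹ = [-1/4; -3/4]
x' = x̄ + K·y = [5/2, -3/2]
P' = (I − K·H)·P̄ = [6 1; 1 3]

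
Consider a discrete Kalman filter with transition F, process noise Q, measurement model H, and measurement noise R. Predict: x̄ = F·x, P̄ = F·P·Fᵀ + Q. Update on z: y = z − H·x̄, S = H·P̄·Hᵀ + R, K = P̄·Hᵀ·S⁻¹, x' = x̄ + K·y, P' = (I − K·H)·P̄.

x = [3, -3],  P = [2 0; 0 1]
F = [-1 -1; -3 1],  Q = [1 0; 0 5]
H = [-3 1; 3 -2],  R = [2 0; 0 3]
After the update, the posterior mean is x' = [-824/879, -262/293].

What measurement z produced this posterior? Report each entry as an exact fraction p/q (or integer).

z = [2, -2]

x̄ = F·x = [0, -12]
P̄ = F·P·Fᵀ + Q = [4 5; 5 24]
S = H·P̄·Hᵀ + R = [32 -39; -39 75]
K = P̄·Hᵀ·S⁻¹ = [-149/293 -209/879; -204/293 -235/293]
x' − x̄ = [-824/879, 3254/293] = K·y
y = (KᵀK)⁻¹·Kᵀ·(x' − x̄) = [14, -26]
z = y + H·x̄ = [14, -26] + [-12, 24] = [2, -2]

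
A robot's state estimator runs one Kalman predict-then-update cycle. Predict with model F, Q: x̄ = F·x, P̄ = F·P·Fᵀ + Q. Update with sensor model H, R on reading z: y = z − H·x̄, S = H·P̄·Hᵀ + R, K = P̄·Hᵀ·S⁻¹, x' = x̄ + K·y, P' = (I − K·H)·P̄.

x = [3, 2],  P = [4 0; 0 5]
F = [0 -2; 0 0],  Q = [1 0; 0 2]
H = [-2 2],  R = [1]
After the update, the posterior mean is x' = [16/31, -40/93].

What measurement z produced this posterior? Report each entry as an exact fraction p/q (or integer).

z = [-2]

x̄ = F·x = [-4, 0]
P̄ = F·P·Fᵀ + Q = [21 0; 0 2]
S = H·P̄·Hᵀ + R = [93]
K = P̄·Hᵀ·S⁻¹ = [-14/31; 4/93]
x' − x̄ = [140/31, -40/93] = K·y
y = (KᵀK)⁻¹·Kᵀ·(x' − x̄) = [-10]
z = y + H·x̄ = [-10] + [8] = [-2]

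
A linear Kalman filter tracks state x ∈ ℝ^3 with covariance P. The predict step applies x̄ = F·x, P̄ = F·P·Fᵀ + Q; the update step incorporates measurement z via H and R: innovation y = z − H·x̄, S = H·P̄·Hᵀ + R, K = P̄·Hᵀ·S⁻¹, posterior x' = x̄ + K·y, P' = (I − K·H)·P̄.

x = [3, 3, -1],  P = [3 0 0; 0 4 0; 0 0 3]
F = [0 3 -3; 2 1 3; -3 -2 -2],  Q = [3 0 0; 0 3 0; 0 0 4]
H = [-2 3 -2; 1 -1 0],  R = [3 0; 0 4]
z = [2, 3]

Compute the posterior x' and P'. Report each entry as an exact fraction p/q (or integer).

x̄ = F·x = [12, 6, -13]
P̄ = F·P·Fᵀ + Q = [66 -15 -6; -15 46 -44; -6 -44 59]
y = z − H·x̄ = [-18, -3]
S = H·P̄·Hᵀ + R = [1577 -421; -421 146]
K = P̄·Hᵀ·S⁻¹ = [3337/17667 19424/17667; 11695/53001 11579/53001; -6250/17667 -13424/17667]
x' = x̄ + K·y = [31222/5889, 24253/17667, -25633/5889]
P' = (I − K·H)·P̄ = [47761/5889 65587/17667 -16636/5889; 65587/17667 150445/53001 3788/17667; -16636/5889 3788/17667 21655/5889]

x' = [31222/5889, 24253/17667, -25633/5889]
P' = [47761/5889 65587/17667 -16636/5889; 65587/17667 150445/53001 3788/17667; -16636/5889 3788/17667 21655/5889]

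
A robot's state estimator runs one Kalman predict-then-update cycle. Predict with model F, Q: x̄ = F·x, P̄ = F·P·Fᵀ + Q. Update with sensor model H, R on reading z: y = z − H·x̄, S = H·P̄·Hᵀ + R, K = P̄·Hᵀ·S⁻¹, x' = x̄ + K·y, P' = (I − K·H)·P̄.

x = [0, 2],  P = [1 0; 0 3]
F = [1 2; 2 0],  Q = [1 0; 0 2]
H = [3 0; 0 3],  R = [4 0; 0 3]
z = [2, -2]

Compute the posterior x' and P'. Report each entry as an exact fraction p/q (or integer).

x' = [906/1181, -774/1181]
P' = [508/1181 4/1181; 4/1181 372/1181]

x̄ = F·x = [4, 0]
P̄ = F·P·Fᵀ + Q = [14 2; 2 6]
y = z − H·x̄ = [-10, -2]
S = H·P̄·Hᵀ + R = [130 18; 18 57]
K = P̄·Hᵀ·S⁻¹ = [381/1181 4/1181; 3/1181 372/1181]
x' = x̄ + K·y = [906/1181, -774/1181]
P' = (I − K·H)·P̄ = [508/1181 4/1181; 4/1181 372/1181]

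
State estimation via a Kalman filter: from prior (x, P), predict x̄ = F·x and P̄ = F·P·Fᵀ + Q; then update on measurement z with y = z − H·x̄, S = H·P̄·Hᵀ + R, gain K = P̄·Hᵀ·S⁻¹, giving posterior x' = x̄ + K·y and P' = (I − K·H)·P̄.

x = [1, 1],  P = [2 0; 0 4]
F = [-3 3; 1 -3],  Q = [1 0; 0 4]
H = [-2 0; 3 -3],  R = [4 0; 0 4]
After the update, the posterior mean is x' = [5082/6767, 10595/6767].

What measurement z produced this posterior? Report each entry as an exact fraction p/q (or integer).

x̄ = F·x = [0, -2]
P̄ = F·P·Fᵀ + Q = [55 -42; -42 42]
S = H·P̄·Hᵀ + R = [224 -582; -582 1633]
K = P̄·Hᵀ·S⁻¹ = [-2567/6767 291/6767; -2373/6767 -1890/6767]
x' − x̄ = [5082/6767, 24129/6767] = K·y
y = (KᵀK)⁻¹·Kᵀ·(x' − x̄) = [-3, -9]
z = y + H·x̄ = [-3, -9] + [0, 6] = [-3, -3]

z = [-3, -3]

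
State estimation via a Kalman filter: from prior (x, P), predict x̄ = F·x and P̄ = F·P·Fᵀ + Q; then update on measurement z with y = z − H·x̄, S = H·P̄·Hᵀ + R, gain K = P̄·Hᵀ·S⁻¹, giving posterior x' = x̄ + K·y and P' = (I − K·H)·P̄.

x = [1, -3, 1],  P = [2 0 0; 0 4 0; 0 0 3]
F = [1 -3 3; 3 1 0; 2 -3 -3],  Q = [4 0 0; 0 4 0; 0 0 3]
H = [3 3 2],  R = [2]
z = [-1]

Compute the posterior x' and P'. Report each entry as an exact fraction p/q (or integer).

x' = [3573/1201, -3360/1201, -864/1201]
P' = [36644/1201 -20106/1201 -24592/1201; -20106/1201 27626/1201 -11220/1201; -24592/1201 -11220/1201 53905/1201]

x̄ = F·x = [13, 0, 8]
P̄ = F·P·Fᵀ + Q = [69 -6 13; -6 26 0; 13 0 74]
y = z − H·x̄ = [-56]
S = H·P̄·Hᵀ + R = [1201]
K = P̄·Hᵀ·S⁻¹ = [215/1201; 60/1201; 187/1201]
x' = x̄ + K·y = [3573/1201, -3360/1201, -864/1201]
P' = (I − K·H)·P̄ = [36644/1201 -20106/1201 -24592/1201; -20106/1201 27626/1201 -11220/1201; -24592/1201 -11220/1201 53905/1201]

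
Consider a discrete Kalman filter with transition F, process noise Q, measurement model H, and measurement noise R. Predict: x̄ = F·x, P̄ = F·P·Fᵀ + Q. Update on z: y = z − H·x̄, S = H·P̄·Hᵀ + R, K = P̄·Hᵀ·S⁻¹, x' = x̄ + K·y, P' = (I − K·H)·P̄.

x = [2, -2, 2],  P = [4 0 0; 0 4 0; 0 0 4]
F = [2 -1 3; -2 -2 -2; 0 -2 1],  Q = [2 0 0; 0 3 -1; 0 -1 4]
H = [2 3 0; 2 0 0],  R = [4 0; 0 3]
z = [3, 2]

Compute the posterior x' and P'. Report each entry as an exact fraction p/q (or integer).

x' = [81208/71485, 18993/71485, 18859/14297]
P' = [52914/71485 -35196/71485 3000/14297; -35196/71485 54764/71485 1396/14297; 3000/14297 1396/14297 107761/14297]

x̄ = F·x = [12, -4, 6]
P̄ = F·P·Fᵀ + Q = [58 -32 20; -32 51 7; 20 7 24]
y = z − H·x̄ = [-9, -22]
S = H·P̄·Hᵀ + R = [311 40; 40 235]
K = P̄·Hᵀ·S⁻¹ = [12/14297 35276/71485; 4695/14297 -23464/71485; 2547/14297 2000/14297]
x' = x̄ + K·y = [81208/71485, 18993/71485, 18859/14297]
P' = (I − K·H)·P̄ = [52914/71485 -35196/71485 3000/14297; -35196/71485 54764/71485 1396/14297; 3000/14297 1396/14297 107761/14297]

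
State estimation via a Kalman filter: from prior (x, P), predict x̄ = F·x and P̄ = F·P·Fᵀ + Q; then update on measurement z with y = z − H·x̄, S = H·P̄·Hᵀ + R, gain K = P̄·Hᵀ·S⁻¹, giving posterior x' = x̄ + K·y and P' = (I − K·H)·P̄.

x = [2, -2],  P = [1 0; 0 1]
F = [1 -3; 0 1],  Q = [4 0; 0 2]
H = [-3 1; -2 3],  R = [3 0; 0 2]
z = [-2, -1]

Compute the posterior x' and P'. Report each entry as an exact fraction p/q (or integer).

x̄ = F·x = [8, -2]
P̄ = F·P·Fᵀ + Q = [14 -3; -3 3]
y = z − H·x̄ = [24, 21]
S = H·P̄·Hᵀ + R = [150 126; 126 121]
K = P̄·Hᵀ·S⁻¹ = [-261/758 20/379; -73/379 123/379]
x' = x̄ + K·y = [320/379, 73/379]
P' = (I − K·H)·P̄ = [347/758 129/379; 129/379 168/379]

x' = [320/379, 73/379]
P' = [347/758 129/379; 129/379 168/379]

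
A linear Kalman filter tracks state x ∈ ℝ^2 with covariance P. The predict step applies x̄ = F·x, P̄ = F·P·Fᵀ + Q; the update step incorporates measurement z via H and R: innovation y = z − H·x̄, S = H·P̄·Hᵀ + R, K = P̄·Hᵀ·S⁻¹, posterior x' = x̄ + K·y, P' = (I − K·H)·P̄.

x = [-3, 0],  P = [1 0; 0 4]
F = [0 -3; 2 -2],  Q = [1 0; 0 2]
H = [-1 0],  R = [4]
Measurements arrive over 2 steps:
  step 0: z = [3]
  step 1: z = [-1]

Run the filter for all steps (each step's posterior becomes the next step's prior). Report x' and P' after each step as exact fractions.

step 0: x' = [-111/41, -318/41], P' = [148/41 96/41; 96/41 326/41]
step 1: x' = [6791/3139, 966/3139], P' = [11900/3139 5520/3139; 5520/3139 46190/3139]

step 0: x̄ = F·x = [0, -6]
step 0: P̄ = F·P·Fᵀ + Q = [37 24; 24 22]
step 0: y = z − H·x̄ = [3]
step 0: S = H·P̄·Hᵀ + R = [41]
step 0: K = P̄·Hᵀ·S⁻¹ = [-37/41; -24/41]
step 0: x' = x̄ + K·y = [-111/41, -318/41]
step 0: P' = (I − K·H)·P̄ = [148/41 96/41; 96/41 326/41]
step 1: x̄ = F·x = [954/41, 414/41]
step 1: P̄ = F·P·Fᵀ + Q = [2975/41 1380/41; 1380/41 1210/41]
step 1: y = z − H·x̄ = [913/41]
step 1: S = H·P̄·Hᵀ + R = [3139/41]
step 1: K = P̄·Hᵀ·S⁻¹ = [-2975/3139; -1380/3139]
step 1: x' = x̄ + K·y = [6791/3139, 966/3139]
step 1: P' = (I − K·H)·P̄ = [11900/3139 5520/3139; 5520/3139 46190/3139]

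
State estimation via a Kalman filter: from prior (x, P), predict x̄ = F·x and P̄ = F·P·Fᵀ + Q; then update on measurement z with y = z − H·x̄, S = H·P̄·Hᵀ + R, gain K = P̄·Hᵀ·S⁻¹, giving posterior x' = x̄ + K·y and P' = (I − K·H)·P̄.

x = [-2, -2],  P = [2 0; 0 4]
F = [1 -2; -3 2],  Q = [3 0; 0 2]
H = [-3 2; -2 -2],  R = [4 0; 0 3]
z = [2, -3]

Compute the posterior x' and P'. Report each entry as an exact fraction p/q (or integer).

x̄ = F·x = [2, 2]
P̄ = F·P·Fᵀ + Q = [21 -22; -22 36]
y = z − H·x̄ = [4, 5]
S = H·P̄·Hᵀ + R = [601 -62; -62 55]
K = P̄·Hᵀ·S⁻¹ = [-823/4173 -776/4173; 5854/29211 -8272/29211]
x' = x̄ + K·y = [1174/4173, 40478/29211]
P' = (I − K·H)·P̄ = [1124/4173 40/4173; 40/4173 12128/29211]

x' = [1174/4173, 40478/29211]
P' = [1124/4173 40/4173; 40/4173 12128/29211]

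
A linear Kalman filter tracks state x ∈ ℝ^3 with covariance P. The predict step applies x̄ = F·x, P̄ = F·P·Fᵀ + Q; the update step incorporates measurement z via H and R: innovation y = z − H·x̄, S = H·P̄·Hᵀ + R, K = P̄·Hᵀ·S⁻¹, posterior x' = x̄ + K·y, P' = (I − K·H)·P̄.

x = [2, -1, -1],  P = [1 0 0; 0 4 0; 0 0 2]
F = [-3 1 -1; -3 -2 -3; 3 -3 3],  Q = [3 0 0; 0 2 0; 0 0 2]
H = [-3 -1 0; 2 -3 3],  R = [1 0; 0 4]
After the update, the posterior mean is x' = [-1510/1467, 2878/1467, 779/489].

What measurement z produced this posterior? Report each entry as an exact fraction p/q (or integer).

x̄ = F·x = [-6, -1, 6]
P̄ = F·P·Fᵀ + Q = [18 7 -27; 7 45 -3; -27 -3 65]
S = H·P̄·Hᵀ + R = [250 328; 328 712]
K = P̄·Hᵀ·S⁻¹ = [-2723/8802 877/17604; -272/4401 -2713/17604; 221/1467 829/5868]
x' − x̄ = [7292/1467, 4345/1467, -2155/489] = K·y
y = (KᵀK)⁻¹·Kᵀ·(x' − x̄) = [-18, -12]
z = y + H·x̄ = [-18, -12] + [19, 9] = [1, -3]

z = [1, -3]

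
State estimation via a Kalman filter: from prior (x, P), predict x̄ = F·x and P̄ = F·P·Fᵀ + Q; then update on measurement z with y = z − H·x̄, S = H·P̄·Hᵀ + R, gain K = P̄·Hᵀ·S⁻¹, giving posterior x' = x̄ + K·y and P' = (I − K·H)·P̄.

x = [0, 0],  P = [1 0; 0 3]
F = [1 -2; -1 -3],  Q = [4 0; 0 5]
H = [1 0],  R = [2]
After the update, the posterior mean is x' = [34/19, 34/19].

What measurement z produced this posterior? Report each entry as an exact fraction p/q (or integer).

z = [2]

x̄ = F·x = [0, 0]
P̄ = F·P·Fᵀ + Q = [17 17; 17 33]
S = H·P̄·Hᵀ + R = [19]
K = P̄·Hᵀ·S⁻¹ = [17/19; 17/19]
x' − x̄ = [34/19, 34/19] = K·y
y = (KᵀK)⁻¹·Kᵀ·(x' − x̄) = [2]
z = y + H·x̄ = [2] + [0] = [2]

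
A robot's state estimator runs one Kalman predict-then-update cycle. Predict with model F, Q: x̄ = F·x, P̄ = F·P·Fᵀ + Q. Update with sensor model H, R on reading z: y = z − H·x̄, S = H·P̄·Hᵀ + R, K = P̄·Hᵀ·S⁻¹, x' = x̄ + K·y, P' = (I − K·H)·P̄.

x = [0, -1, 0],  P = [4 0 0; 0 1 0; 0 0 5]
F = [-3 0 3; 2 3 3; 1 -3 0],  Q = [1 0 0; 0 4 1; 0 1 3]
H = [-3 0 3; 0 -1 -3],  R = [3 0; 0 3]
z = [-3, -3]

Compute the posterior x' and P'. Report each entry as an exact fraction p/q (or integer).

x' = [40233/13840, -37869/13840, 6633/3460]
P' = [266537/69200 -703341/69200 61677/17300; -703341/69200 2231313/69200 -178161/17300; 61677/17300 -178161/17300 15617/4325]

x̄ = F·x = [0, -3, 3]
P̄ = F·P·Fᵀ + Q = [82 21 -12; 21 74 0; -12 0 16]
y = z − H·x̄ = [-12, 3]
S = H·P̄·Hᵀ + R = [1101 -189; -189 221]
K = P̄·Hᵀ·S⁻¹ = [-19829/69200 -12261/69200; -9303/69200 -31127/69200; 791/17300 -3081/17300]
x' = x̄ + K·y = [40233/13840, -37869/13840, 6633/3460]
P' = (I − K·H)·P̄ = [266537/69200 -703341/69200 61677/17300; -703341/69200 2231313/69200 -178161/17300; 61677/17300 -178161/17300 15617/4325]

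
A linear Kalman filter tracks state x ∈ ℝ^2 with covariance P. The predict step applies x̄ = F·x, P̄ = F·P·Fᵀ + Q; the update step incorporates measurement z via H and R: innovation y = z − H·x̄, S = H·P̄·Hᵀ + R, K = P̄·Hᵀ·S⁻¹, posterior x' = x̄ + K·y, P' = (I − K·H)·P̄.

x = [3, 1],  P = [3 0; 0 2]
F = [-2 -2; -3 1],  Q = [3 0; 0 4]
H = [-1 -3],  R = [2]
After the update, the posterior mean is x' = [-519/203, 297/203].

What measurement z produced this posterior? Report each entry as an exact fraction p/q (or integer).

x̄ = F·x = [-8, -8]
P̄ = F·P·Fᵀ + Q = [23 14; 14 33]
S = H·P̄·Hᵀ + R = [406]
K = P̄·Hᵀ·S⁻¹ = [-65/406; -113/406]
x' − x̄ = [1105/203, 1921/203] = K·y
y = (KᵀK)⁻¹·Kᵀ·(x' − x̄) = [-34]
z = y + H·x̄ = [-34] + [32] = [-2]

z = [-2]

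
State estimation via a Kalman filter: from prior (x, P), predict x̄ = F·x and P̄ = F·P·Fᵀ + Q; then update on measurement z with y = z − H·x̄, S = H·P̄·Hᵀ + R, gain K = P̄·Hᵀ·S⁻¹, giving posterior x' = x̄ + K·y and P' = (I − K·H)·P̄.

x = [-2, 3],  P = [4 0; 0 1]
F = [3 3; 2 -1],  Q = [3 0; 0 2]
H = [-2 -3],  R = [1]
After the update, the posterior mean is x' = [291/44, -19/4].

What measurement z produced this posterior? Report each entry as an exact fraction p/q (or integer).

z = [1]

x̄ = F·x = [3, -7]
P̄ = F·P·Fᵀ + Q = [48 21; 21 19]
S = H·P̄·Hᵀ + R = [616]
K = P̄·Hᵀ·S⁻¹ = [-159/616; -9/56]
x' − x̄ = [159/44, 9/4] = K·y
y = (KᵀK)⁻¹·Kᵀ·(x' − x̄) = [-14]
z = y + H·x̄ = [-14] + [15] = [1]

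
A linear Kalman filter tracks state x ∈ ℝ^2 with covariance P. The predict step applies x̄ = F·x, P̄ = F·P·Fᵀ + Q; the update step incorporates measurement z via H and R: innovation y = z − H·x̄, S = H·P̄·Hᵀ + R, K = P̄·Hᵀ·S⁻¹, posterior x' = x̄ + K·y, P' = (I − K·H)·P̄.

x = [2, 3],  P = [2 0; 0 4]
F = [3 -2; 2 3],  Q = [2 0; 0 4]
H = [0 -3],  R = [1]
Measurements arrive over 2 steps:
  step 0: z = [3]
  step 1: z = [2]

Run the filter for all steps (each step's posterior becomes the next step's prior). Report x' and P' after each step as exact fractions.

step 0: x̄ = F·x = [0, 13]
step 0: P̄ = F·P·Fᵀ + Q = [36 -12; -12 48]
step 0: y = z − H·x̄ = [42]
step 0: S = H·P̄·Hᵀ + R = [433]
step 0: K = P̄·Hᵀ·S⁻¹ = [36/433; -144/433]
step 0: x' = x̄ + K·y = [1512/433, -419/433]
step 0: P' = (I − K·H)·P̄ = [14292/433 -12/433; -12/433 48/433]
step 1: x̄ = F·x = [5374/433, 1767/433]
step 1: P̄ = F·P·Fᵀ + Q = [129830/433 85404/433; 85404/433 59188/433]
step 1: y = z − H·x̄ = [6167/433]
step 1: S = H·P̄·Hᵀ + R = [533125/433]
step 1: K = P̄·Hᵀ·S⁻¹ = [-256212/533125; -177564/533125]
step 1: x' = x̄ + K·y = [2967562/533125, -353361/533125]
step 1: P' = (I − K·H)·P̄ = [8247182/533125 85404/533125; 85404/533125 59188/533125]

step 0: x' = [1512/433, -419/433], P' = [14292/433 -12/433; -12/433 48/433]
step 1: x' = [2967562/533125, -353361/533125], P' = [8247182/533125 85404/533125; 85404/533125 59188/533125]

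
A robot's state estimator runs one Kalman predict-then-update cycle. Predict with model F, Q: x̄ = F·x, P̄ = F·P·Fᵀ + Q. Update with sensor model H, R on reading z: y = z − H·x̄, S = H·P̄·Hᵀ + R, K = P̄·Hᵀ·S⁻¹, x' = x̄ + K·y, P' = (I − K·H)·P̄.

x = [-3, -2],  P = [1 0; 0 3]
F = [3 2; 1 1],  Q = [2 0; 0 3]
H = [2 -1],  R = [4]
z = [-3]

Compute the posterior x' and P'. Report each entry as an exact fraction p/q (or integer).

x̄ = F·x = [-13, -5]
P̄ = F·P·Fᵀ + Q = [23 9; 9 7]
y = z − H·x̄ = [18]
S = H·P̄·Hᵀ + R = [67]
K = P̄·Hᵀ·S⁻¹ = [37/67; 11/67]
x' = x̄ + K·y = [-205/67, -137/67]
P' = (I − K·H)·P̄ = [172/67 196/67; 196/67 348/67]

x' = [-205/67, -137/67]
P' = [172/67 196/67; 196/67 348/67]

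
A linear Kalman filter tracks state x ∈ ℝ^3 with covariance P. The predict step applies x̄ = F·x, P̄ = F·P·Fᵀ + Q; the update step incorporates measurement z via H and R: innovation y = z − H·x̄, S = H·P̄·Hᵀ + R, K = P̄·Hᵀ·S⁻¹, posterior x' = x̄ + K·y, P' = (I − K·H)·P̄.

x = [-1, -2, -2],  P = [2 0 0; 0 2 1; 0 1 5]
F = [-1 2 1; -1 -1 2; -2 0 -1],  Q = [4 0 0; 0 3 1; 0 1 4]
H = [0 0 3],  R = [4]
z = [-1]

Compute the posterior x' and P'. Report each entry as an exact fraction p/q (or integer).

x̄ = F·x = [-5, -1, 4]
P̄ = F·P·Fᵀ + Q = [23 11 -3; 11 23 -4; -3 -4 17]
y = z − H·x̄ = [-13]
S = H·P̄·Hᵀ + R = [157]
K = P̄·Hᵀ·S⁻¹ = [-9/157; -12/157; 51/157]
x' = x̄ + K·y = [-668/157, -1/157, -35/157]
P' = (I − K·H)·P̄ = [3530/157 1619/157 -12/157; 1619/157 3467/157 -16/157; -12/157 -16/157 68/157]

x' = [-668/157, -1/157, -35/157]
P' = [3530/157 1619/157 -12/157; 1619/157 3467/157 -16/157; -12/157 -16/157 68/157]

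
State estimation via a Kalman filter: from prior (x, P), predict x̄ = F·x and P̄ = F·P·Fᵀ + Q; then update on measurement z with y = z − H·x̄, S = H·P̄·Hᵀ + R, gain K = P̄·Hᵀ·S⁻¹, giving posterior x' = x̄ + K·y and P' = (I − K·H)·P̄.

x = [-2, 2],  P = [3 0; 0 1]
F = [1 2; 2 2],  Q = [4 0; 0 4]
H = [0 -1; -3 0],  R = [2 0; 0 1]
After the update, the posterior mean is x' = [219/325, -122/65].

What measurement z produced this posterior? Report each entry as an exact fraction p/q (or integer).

z = [2, -2]

x̄ = F·x = [2, 0]
P̄ = F·P·Fᵀ + Q = [11 10; 10 20]
S = H·P̄·Hᵀ + R = [22 30; 30 100]
K = P̄·Hᵀ·S⁻¹ = [-1/130 -213/650; -11/13 -3/65]
x' − x̄ = [-431/325, -122/65] = K·y
y = (KᵀK)⁻¹·Kᵀ·(x' − x̄) = [2, 4]
z = y + H·x̄ = [2, 4] + [0, -6] = [2, -2]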